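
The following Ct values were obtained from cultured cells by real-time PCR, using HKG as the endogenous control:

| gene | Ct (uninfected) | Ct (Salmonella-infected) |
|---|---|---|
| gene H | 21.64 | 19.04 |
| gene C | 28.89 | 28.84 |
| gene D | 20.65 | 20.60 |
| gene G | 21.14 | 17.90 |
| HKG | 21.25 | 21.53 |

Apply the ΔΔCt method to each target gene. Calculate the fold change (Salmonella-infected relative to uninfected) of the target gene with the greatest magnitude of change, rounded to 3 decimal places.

11.472

gene H: ΔΔCt = (19.04−21.53) − (21.64−21.25) = -2.49 − 0.39 = -2.88; fold change = 2^2.88 = 7.362
gene C: ΔΔCt = (28.84−21.53) − (28.89−21.25) = 7.31 − 7.64 = -0.33; fold change = 2^0.33 = 1.257
gene D: ΔΔCt = (20.60−21.53) − (20.65−21.25) = -0.93 − (-0.60) = -0.33; fold change = 2^0.33 = 1.257
gene G: ΔΔCt = (17.90−21.53) − (21.14−21.25) = -3.63 − (-0.11) = -3.52; fold change = 2^3.52 = 11.472
gene G has the largest |ΔΔCt| = 3.52.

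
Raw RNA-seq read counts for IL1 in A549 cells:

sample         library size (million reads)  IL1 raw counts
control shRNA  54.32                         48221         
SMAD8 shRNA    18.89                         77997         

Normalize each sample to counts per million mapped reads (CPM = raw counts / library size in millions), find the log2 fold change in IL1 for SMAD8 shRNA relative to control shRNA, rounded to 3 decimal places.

2.218

CPM(control shRNA) = 48221 / 54.32 = 887.7209
CPM(SMAD8 shRNA) = 77997 / 18.89 = 4129.0101
Fold change = 4129.0101 / 887.7209 = 4.65125
log2(4.65125) = 2.2176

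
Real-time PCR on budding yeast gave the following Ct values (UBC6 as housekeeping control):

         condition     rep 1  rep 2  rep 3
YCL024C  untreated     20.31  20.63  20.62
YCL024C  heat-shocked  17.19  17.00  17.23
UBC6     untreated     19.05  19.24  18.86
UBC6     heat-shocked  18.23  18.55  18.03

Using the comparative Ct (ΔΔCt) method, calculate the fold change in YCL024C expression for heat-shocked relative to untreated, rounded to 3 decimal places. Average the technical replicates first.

Mean Ct: YCL024C untreated 20.520; YCL024C heat-shocked 17.140; UBC6 untreated 19.050; UBC6 heat-shocked 18.270
ΔCt(untreated) = 20.520 − 19.050 = 1.470
ΔCt(heat-shocked) = 17.140 − 18.270 = -1.130
ΔΔCt = -1.130 − 1.470 = -2.600
Fold change = 2^(−(-2.600)) = 2^2.600 = 6.0629

6.063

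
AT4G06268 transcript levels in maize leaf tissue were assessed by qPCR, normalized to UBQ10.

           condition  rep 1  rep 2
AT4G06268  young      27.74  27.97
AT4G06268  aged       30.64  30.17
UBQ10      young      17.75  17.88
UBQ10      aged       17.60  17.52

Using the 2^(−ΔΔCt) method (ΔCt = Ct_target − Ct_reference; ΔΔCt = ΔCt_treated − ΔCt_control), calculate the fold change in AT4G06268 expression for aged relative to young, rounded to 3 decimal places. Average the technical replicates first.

0.143

Mean Ct: AT4G06268 young 27.855; AT4G06268 aged 30.405; UBQ10 young 17.815; UBQ10 aged 17.560
ΔCt(young) = 27.855 − 17.815 = 10.040
ΔCt(aged) = 30.405 − 17.560 = 12.845
ΔΔCt = 12.845 − 10.040 = 2.805
Fold change = 2^(−2.805) = 0.1431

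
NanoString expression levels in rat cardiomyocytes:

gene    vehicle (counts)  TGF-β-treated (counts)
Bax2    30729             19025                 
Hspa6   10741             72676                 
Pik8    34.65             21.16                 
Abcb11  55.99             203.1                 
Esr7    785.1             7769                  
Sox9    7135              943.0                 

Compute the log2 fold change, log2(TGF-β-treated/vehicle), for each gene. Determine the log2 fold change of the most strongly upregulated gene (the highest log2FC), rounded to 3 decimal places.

log2(19025/30729) = -0.692  (Bax2)
log2(72676/10741) = 2.758  (Hspa6)
log2(21.16/34.65) = -0.712  (Pik8)
log2(203.1/55.99) = 1.859  (Abcb11)
log2(7769/785.1) = 3.307  (Esr7)
log2(943.0/7135) = -2.920  (Sox9)
Esr7 is most strongly upregulated.

3.307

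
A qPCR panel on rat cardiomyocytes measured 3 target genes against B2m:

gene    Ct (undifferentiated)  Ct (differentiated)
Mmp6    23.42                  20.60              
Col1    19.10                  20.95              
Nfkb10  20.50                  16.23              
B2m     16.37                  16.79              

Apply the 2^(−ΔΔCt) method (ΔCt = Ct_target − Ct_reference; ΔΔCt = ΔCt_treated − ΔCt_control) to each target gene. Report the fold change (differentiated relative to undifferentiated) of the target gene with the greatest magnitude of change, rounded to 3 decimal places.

25.813

Mmp6: ΔΔCt = (20.60−16.79) − (23.42−16.37) = 3.81 − 7.05 = -3.24; fold change = 2^3.24 = 9.448
Col1: ΔΔCt = (20.95−16.79) − (19.10−16.37) = 4.16 − 2.73 = 1.43; fold change = 2^-1.43 = 0.371
Nfkb10: ΔΔCt = (16.23−16.79) − (20.50−16.37) = -0.56 − 4.13 = -4.69; fold change = 2^4.69 = 25.813
Nfkb10 has the largest |ΔΔCt| = 4.69.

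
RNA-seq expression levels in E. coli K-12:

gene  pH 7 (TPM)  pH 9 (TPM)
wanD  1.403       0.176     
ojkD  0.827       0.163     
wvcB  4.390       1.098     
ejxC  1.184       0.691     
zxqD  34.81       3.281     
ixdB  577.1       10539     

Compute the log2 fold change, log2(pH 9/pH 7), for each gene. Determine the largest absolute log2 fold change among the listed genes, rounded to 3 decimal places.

log2(0.176/1.403) = -2.995  (wanD)
log2(0.163/0.827) = -2.343  (ojkD)
log2(1.098/4.390) = -1.999  (wvcB)
log2(0.691/1.184) = -0.777  (ejxC)
log2(3.281/34.81) = -3.407  (zxqD)
log2(10539/577.1) = 4.191  (ixdB)
The largest magnitude belongs to ixdB.

4.191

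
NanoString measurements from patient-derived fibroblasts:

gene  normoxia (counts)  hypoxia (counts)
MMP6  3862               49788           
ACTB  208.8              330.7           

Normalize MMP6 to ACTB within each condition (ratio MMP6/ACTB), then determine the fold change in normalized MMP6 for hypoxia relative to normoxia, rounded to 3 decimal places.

MMP6/ACTB (normoxia) = 3862 / 208.8 = 18.496
MMP6/ACTB (hypoxia) = 49788 / 330.7 = 150.55
Fold change = 150.55 / 18.496 = 8.1397

8.140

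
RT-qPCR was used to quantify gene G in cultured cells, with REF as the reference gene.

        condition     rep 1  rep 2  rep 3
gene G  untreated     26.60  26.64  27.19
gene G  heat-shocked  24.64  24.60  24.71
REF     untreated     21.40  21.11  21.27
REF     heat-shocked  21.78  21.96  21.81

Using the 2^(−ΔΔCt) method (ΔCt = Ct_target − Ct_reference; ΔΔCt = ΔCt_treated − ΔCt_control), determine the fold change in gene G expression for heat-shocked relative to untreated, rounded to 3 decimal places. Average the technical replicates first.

Mean Ct: gene G untreated 26.810; gene G heat-shocked 24.650; REF untreated 21.260; REF heat-shocked 21.850
ΔCt(untreated) = 26.810 − 21.260 = 5.550
ΔCt(heat-shocked) = 24.650 − 21.850 = 2.800
ΔΔCt = 2.800 − 5.550 = -2.750
Fold change = 2^(−(-2.750)) = 2^2.750 = 6.7272

6.727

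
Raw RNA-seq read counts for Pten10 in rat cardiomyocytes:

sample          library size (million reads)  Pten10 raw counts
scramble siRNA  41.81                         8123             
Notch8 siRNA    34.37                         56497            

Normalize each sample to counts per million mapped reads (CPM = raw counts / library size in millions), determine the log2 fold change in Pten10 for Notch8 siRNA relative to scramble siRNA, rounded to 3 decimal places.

3.081

CPM(scramble siRNA) = 8123 / 41.81 = 194.2837
CPM(Notch8 siRNA) = 56497 / 34.37 = 1643.7882
Fold change = 1643.7882 / 194.2837 = 8.46076
log2(8.46076) = 3.0808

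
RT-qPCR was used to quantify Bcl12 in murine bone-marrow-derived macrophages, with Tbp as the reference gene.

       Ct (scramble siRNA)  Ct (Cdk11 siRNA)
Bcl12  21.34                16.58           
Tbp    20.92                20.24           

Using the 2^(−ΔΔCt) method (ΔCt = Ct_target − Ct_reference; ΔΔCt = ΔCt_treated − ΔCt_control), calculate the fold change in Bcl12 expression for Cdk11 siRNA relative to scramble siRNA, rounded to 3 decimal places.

16.912

ΔCt(scramble siRNA) = 21.340 − 20.920 = 0.420
ΔCt(Cdk11 siRNA) = 16.580 − 20.240 = -3.660
ΔΔCt = -3.660 − 0.420 = -4.080
Fold change = 2^(−(-4.080)) = 2^4.080 = 16.9123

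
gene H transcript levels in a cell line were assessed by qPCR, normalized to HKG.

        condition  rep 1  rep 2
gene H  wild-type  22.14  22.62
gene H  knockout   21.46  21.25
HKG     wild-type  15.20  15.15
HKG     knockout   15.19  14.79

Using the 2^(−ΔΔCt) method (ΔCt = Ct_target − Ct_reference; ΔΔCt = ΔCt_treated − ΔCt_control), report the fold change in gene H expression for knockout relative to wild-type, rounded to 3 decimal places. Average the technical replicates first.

Mean Ct: gene H wild-type 22.380; gene H knockout 21.355; HKG wild-type 15.175; HKG knockout 14.990
ΔCt(wild-type) = 22.380 − 15.175 = 7.205
ΔCt(knockout) = 21.355 − 14.990 = 6.365
ΔΔCt = 6.365 − 7.205 = -0.840
Fold change = 2^(−(-0.840)) = 2^0.840 = 1.7901

1.790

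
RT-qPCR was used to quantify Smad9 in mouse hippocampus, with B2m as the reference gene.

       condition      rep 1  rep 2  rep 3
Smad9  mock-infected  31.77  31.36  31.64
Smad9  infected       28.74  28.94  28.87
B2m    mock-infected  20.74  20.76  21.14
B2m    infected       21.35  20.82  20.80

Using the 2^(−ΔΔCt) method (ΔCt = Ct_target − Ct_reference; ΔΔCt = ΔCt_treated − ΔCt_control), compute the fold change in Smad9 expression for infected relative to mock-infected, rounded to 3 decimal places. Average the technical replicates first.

Mean Ct: Smad9 mock-infected 31.590; Smad9 infected 28.850; B2m mock-infected 20.880; B2m infected 20.990
ΔCt(mock-infected) = 31.590 − 20.880 = 10.710
ΔCt(infected) = 28.850 − 20.990 = 7.860
ΔΔCt = 7.860 − 10.710 = -2.850
Fold change = 2^(−(-2.850)) = 2^2.850 = 7.2100

7.210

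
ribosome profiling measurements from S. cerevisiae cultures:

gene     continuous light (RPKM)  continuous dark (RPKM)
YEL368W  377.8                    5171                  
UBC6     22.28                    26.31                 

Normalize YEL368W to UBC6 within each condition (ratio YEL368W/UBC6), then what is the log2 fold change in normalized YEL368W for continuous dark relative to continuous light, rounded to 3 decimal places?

YEL368W/UBC6 (continuous light) = 377.8 / 22.28 = 16.957
YEL368W/UBC6 (continuous dark) = 5171 / 26.31 = 196.54
Fold change = 196.54 / 16.957 = 11.5906
log2(11.5906) = 3.5349

3.535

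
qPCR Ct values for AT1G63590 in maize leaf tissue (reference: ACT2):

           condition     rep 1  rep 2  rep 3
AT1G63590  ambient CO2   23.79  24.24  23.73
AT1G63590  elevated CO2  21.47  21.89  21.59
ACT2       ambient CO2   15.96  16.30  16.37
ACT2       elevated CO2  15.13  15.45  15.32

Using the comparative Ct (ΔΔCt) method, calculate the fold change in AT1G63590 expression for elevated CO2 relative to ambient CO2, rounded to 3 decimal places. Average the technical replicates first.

Mean Ct: AT1G63590 ambient CO2 23.920; AT1G63590 elevated CO2 21.650; ACT2 ambient CO2 16.210; ACT2 elevated CO2 15.300
ΔCt(ambient CO2) = 23.920 − 16.210 = 7.710
ΔCt(elevated CO2) = 21.650 − 15.300 = 6.350
ΔΔCt = 6.350 − 7.710 = -1.360
Fold change = 2^(−(-1.360)) = 2^1.360 = 2.5669

2.567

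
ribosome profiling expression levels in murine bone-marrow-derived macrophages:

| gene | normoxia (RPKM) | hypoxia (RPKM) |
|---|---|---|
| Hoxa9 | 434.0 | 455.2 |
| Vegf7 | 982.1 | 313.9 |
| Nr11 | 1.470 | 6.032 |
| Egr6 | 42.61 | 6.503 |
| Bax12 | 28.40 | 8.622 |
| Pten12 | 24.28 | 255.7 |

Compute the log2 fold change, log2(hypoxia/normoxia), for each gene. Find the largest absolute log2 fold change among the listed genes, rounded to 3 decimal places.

log2(455.2/434.0) = 0.069  (Hoxa9)
log2(313.9/982.1) = -1.646  (Vegf7)
log2(6.032/1.470) = 2.037  (Nr11)
log2(6.503/42.61) = -2.712  (Egr6)
log2(8.622/28.40) = -1.720  (Bax12)
log2(255.7/24.28) = 3.397  (Pten12)
The largest magnitude belongs to Pten12.

3.397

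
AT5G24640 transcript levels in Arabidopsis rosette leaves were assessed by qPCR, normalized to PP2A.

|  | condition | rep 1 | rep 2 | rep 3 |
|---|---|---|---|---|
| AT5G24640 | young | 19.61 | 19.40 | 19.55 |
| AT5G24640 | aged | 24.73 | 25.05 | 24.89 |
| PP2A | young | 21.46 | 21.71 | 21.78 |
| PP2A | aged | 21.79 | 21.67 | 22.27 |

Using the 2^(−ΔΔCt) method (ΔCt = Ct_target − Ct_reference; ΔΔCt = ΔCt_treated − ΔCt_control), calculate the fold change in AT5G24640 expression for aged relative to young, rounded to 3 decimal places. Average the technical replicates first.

Mean Ct: AT5G24640 young 19.520; AT5G24640 aged 24.890; PP2A young 21.650; PP2A aged 21.910
ΔCt(young) = 19.520 − 21.650 = -2.130
ΔCt(aged) = 24.890 − 21.910 = 2.980
ΔΔCt = 2.980 − (-2.130) = 5.110
Fold change = 2^(−5.110) = 0.0290

0.029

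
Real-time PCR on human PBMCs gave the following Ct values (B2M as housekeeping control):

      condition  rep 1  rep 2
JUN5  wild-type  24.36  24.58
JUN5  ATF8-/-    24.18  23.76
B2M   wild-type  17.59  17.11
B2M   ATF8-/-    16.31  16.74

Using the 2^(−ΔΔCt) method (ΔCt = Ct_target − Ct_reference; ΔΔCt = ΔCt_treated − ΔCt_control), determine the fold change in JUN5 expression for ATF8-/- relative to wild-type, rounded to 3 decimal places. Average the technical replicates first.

Mean Ct: JUN5 wild-type 24.470; JUN5 ATF8-/- 23.970; B2M wild-type 17.350; B2M ATF8-/- 16.525
ΔCt(wild-type) = 24.470 − 17.350 = 7.120
ΔCt(ATF8-/-) = 23.970 − 16.525 = 7.445
ΔΔCt = 7.445 − 7.120 = 0.325
Fold change = 2^(−0.325) = 0.7983

0.798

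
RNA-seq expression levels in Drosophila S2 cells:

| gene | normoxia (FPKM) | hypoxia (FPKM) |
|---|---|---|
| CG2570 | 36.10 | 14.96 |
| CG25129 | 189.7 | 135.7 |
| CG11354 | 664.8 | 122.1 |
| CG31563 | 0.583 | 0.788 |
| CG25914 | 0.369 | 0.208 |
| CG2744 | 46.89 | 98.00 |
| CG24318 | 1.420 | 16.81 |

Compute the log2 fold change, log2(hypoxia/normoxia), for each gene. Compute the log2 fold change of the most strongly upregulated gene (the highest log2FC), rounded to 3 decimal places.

3.565

log2(14.96/36.10) = -1.271  (CG2570)
log2(135.7/189.7) = -0.483  (CG25129)
log2(122.1/664.8) = -2.445  (CG11354)
log2(0.788/0.583) = 0.435  (CG31563)
log2(0.208/0.369) = -0.827  (CG25914)
log2(98.00/46.89) = 1.064  (CG2744)
log2(16.81/1.420) = 3.565  (CG24318)
CG24318 is most strongly upregulated.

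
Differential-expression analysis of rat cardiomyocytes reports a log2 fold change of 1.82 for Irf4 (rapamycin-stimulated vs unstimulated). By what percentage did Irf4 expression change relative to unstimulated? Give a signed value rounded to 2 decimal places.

253.08%

Fold change = 2^(1.82) = 3.5308
Percent change = (FC − 1) × 100% = (3.5308 − 1) × 100 = 253.08%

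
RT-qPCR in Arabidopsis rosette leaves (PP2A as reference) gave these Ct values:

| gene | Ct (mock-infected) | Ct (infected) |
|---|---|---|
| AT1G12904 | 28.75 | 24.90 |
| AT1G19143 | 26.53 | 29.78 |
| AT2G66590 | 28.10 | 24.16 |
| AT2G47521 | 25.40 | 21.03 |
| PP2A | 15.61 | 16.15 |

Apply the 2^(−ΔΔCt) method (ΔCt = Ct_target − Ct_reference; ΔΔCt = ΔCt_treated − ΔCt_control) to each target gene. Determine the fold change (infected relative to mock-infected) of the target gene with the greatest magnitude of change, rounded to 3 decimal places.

30.065

AT1G12904: ΔΔCt = (24.90−16.15) − (28.75−15.61) = 8.75 − 13.14 = -4.39; fold change = 2^4.39 = 20.966
AT1G19143: ΔΔCt = (29.78−16.15) − (26.53−15.61) = 13.63 − 10.92 = 2.71; fold change = 2^-2.71 = 0.153
AT2G66590: ΔΔCt = (24.16−16.15) − (28.10−15.61) = 8.01 − 12.49 = -4.48; fold change = 2^4.48 = 22.316
AT2G47521: ΔΔCt = (21.03−16.15) − (25.40−15.61) = 4.88 − 9.79 = -4.91; fold change = 2^4.91 = 30.065
AT2G47521 has the largest |ΔΔCt| = 4.91.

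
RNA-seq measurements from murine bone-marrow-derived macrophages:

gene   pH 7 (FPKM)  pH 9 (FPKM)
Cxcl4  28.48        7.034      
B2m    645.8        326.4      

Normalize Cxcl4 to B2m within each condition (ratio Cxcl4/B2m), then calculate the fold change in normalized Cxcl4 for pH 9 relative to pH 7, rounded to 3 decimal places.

Cxcl4/B2m (pH 7) = 28.48 / 645.8 = 0.0441
Cxcl4/B2m (pH 9) = 7.034 / 326.4 = 0.02155
Fold change = 0.02155 / 0.0441 = 0.4887

0.489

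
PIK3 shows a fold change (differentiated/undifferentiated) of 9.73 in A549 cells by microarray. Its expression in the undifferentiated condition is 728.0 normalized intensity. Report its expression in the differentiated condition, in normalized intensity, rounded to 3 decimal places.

7083.440

differentiated expression = 728.0 × 9.73 = 7083.440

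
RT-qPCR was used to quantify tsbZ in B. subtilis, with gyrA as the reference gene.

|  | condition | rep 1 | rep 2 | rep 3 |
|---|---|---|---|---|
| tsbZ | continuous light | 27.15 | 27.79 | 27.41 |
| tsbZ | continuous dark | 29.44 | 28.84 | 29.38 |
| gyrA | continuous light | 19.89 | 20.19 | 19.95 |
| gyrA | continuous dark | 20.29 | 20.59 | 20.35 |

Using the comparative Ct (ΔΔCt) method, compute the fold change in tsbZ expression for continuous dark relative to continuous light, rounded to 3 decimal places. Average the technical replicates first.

Mean Ct: tsbZ continuous light 27.450; tsbZ continuous dark 29.220; gyrA continuous light 20.010; gyrA continuous dark 20.410
ΔCt(continuous light) = 27.450 − 20.010 = 7.440
ΔCt(continuous dark) = 29.220 − 20.410 = 8.810
ΔΔCt = 8.810 − 7.440 = 1.370
Fold change = 2^(−1.370) = 0.3869

0.387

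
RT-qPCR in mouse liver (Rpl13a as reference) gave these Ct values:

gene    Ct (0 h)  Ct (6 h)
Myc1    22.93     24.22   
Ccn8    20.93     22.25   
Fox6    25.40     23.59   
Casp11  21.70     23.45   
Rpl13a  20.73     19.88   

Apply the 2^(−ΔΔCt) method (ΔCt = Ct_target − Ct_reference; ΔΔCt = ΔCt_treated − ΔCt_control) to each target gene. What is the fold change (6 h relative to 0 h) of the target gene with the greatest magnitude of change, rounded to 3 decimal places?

Myc1: ΔΔCt = (24.22−19.88) − (22.93−20.73) = 4.34 − 2.20 = 2.14; fold change = 2^-2.14 = 0.227
Ccn8: ΔΔCt = (22.25−19.88) − (20.93−20.73) = 2.37 − 0.20 = 2.17; fold change = 2^-2.17 = 0.222
Fox6: ΔΔCt = (23.59−19.88) − (25.40−20.73) = 3.71 − 4.67 = -0.96; fold change = 2^0.96 = 1.945
Casp11: ΔΔCt = (23.45−19.88) − (21.70−20.73) = 3.57 − 0.97 = 2.60; fold change = 2^-2.60 = 0.165
Casp11 has the largest |ΔΔCt| = 2.60.

0.165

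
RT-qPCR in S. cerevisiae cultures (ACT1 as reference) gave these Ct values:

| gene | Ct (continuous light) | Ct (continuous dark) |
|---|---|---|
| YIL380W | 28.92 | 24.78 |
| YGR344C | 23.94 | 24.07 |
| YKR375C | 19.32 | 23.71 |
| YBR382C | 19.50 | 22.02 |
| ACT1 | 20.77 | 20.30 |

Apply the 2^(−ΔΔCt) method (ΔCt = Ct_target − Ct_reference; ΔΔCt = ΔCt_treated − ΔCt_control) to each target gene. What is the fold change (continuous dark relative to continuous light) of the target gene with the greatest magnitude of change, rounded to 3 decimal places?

0.034

YIL380W: ΔΔCt = (24.78−20.30) − (28.92−20.77) = 4.48 − 8.15 = -3.67; fold change = 2^3.67 = 12.729
YGR344C: ΔΔCt = (24.07−20.30) − (23.94−20.77) = 3.77 − 3.17 = 0.60; fold change = 2^-0.60 = 0.660
YKR375C: ΔΔCt = (23.71−20.30) − (19.32−20.77) = 3.41 − (-1.45) = 4.86; fold change = 2^-4.86 = 0.034
YBR382C: ΔΔCt = (22.02−20.30) − (19.50−20.77) = 1.72 − (-1.27) = 2.99; fold change = 2^-2.99 = 0.126
YKR375C has the largest |ΔΔCt| = 4.86.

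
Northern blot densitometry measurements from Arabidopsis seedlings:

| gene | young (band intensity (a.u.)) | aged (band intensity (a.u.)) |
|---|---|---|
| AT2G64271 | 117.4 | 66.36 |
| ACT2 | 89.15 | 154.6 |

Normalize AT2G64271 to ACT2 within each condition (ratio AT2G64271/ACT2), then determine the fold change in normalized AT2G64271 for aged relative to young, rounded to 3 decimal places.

0.326

AT2G64271/ACT2 (young) = 117.4 / 89.15 = 1.3169
AT2G64271/ACT2 (aged) = 66.36 / 154.6 = 0.42924
Fold change = 0.42924 / 1.3169 = 0.3259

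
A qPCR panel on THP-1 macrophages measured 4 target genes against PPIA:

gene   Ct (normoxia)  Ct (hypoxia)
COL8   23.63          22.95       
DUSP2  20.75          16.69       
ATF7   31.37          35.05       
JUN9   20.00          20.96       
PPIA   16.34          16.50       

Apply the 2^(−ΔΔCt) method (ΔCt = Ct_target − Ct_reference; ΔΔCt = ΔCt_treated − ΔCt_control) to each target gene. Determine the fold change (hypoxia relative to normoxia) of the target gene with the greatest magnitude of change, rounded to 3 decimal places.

COL8: ΔΔCt = (22.95−16.50) − (23.63−16.34) = 6.45 − 7.29 = -0.84; fold change = 2^0.84 = 1.790
DUSP2: ΔΔCt = (16.69−16.50) − (20.75−16.34) = 0.19 − 4.41 = -4.22; fold change = 2^4.22 = 18.636
ATF7: ΔΔCt = (35.05−16.50) − (31.37−16.34) = 18.55 − 15.03 = 3.52; fold change = 2^-3.52 = 0.087
JUN9: ΔΔCt = (20.96−16.50) − (20.00−16.34) = 4.46 − 3.66 = 0.80; fold change = 2^-0.80 = 0.574
DUSP2 has the largest |ΔΔCt| = 4.22.

18.636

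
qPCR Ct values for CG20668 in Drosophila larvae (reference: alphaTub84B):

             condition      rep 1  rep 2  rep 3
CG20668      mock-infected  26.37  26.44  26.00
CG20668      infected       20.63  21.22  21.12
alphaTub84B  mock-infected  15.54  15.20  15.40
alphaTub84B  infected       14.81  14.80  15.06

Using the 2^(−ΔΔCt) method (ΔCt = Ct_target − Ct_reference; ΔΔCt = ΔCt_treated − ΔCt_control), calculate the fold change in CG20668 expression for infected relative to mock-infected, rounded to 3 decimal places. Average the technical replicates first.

Mean Ct: CG20668 mock-infected 26.270; CG20668 infected 20.990; alphaTub84B mock-infected 15.380; alphaTub84B infected 14.890
ΔCt(mock-infected) = 26.270 − 15.380 = 10.890
ΔCt(infected) = 20.990 − 14.890 = 6.100
ΔΔCt = 6.100 − 10.890 = -4.790
Fold change = 2^(−(-4.790)) = 2^4.790 = 27.6652

27.665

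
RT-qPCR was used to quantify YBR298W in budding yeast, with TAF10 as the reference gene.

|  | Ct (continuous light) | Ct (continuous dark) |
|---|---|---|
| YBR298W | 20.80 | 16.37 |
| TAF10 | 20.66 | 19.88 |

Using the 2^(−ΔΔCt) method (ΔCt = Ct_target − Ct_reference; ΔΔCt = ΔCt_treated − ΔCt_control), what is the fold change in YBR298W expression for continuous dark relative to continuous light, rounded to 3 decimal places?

12.553

ΔCt(continuous light) = 20.800 − 20.660 = 0.140
ΔCt(continuous dark) = 16.370 − 19.880 = -3.510
ΔΔCt = -3.510 − 0.140 = -3.650
Fold change = 2^(−(-3.650)) = 2^3.650 = 12.5533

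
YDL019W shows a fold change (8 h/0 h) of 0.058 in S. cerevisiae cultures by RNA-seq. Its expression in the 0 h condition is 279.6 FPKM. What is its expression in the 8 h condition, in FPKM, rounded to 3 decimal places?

8 h expression = 279.6 × 0.058 = 16.217

16.217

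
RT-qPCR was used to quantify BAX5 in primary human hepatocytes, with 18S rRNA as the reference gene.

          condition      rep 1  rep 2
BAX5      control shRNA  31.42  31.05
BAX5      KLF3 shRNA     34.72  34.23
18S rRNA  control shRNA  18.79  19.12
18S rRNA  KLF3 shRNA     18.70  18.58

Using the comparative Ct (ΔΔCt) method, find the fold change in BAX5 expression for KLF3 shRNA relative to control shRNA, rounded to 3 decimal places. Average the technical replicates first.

0.085

Mean Ct: BAX5 control shRNA 31.235; BAX5 KLF3 shRNA 34.475; 18S rRNA control shRNA 18.955; 18S rRNA KLF3 shRNA 18.640
ΔCt(control shRNA) = 31.235 − 18.955 = 12.280
ΔCt(KLF3 shRNA) = 34.475 − 18.640 = 15.835
ΔΔCt = 15.835 − 12.280 = 3.555
Fold change = 2^(−3.555) = 0.0851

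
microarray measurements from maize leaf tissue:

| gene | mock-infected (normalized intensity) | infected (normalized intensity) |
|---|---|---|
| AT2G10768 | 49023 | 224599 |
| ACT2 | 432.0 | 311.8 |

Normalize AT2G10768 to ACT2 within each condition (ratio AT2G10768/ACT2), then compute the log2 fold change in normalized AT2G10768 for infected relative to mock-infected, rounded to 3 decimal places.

2.666

AT2G10768/ACT2 (mock-infected) = 49023 / 432.0 = 113.48
AT2G10768/ACT2 (infected) = 224599 / 311.8 = 720.33
Fold change = 720.33 / 113.48 = 6.3477
log2(6.3477) = 2.6662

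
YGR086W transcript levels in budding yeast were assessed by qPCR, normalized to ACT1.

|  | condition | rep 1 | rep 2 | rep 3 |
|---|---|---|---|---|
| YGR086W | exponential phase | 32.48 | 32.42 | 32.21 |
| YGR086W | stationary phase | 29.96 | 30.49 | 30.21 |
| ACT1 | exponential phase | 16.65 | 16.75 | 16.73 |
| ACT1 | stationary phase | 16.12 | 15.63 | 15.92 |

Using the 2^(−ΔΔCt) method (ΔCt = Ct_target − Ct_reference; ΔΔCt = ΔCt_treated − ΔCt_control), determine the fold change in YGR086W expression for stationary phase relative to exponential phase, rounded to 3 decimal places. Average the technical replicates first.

2.514

Mean Ct: YGR086W exponential phase 32.370; YGR086W stationary phase 30.220; ACT1 exponential phase 16.710; ACT1 stationary phase 15.890
ΔCt(exponential phase) = 32.370 − 16.710 = 15.660
ΔCt(stationary phase) = 30.220 − 15.890 = 14.330
ΔΔCt = 14.330 − 15.660 = -1.330
Fold change = 2^(−(-1.330)) = 2^1.330 = 2.5140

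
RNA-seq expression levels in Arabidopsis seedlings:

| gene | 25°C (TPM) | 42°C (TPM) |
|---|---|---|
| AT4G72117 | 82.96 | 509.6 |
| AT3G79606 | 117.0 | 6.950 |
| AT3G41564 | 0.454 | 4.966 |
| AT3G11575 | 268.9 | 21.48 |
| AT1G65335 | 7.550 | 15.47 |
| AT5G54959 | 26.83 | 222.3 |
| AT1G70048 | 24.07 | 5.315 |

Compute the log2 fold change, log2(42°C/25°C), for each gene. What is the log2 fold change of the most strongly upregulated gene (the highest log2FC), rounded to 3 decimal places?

log2(509.6/82.96) = 2.619  (AT4G72117)
log2(6.950/117.0) = -4.073  (AT3G79606)
log2(4.966/0.454) = 3.451  (AT3G41564)
log2(21.48/268.9) = -3.646  (AT3G11575)
log2(15.47/7.550) = 1.035  (AT1G65335)
log2(222.3/26.83) = 3.051  (AT5G54959)
log2(5.315/24.07) = -2.179  (AT1G70048)
AT3G41564 is most strongly upregulated.

3.451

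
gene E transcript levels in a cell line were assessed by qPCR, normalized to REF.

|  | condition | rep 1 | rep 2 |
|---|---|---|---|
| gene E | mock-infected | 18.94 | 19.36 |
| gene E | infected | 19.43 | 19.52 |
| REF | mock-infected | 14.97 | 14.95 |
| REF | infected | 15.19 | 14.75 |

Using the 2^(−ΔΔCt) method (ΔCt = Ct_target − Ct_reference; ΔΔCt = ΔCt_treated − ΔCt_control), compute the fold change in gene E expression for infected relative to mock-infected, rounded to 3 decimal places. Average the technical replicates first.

0.804

Mean Ct: gene E mock-infected 19.150; gene E infected 19.475; REF mock-infected 14.960; REF infected 14.970
ΔCt(mock-infected) = 19.150 − 14.960 = 4.190
ΔCt(infected) = 19.475 − 14.970 = 4.505
ΔΔCt = 4.505 − 4.190 = 0.315
Fold change = 2^(−0.315) = 0.8039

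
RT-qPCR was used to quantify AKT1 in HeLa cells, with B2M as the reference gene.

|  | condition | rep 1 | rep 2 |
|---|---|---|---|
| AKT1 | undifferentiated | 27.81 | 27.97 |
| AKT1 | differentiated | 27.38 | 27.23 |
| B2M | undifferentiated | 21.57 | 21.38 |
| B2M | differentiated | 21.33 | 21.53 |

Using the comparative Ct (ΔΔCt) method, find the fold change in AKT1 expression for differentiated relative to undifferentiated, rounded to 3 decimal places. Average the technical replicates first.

1.454

Mean Ct: AKT1 undifferentiated 27.890; AKT1 differentiated 27.305; B2M undifferentiated 21.475; B2M differentiated 21.430
ΔCt(undifferentiated) = 27.890 − 21.475 = 6.415
ΔCt(differentiated) = 27.305 − 21.430 = 5.875
ΔΔCt = 5.875 − 6.415 = -0.540
Fold change = 2^(−(-0.540)) = 2^0.540 = 1.4540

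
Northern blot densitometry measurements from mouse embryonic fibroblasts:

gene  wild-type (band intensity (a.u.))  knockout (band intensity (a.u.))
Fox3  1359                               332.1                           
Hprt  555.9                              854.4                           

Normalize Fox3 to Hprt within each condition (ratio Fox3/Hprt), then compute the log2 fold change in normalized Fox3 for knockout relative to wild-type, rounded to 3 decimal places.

-2.653

Fox3/Hprt (wild-type) = 1359 / 555.9 = 2.4447
Fox3/Hprt (knockout) = 332.1 / 854.4 = 0.38869
Fold change = 0.38869 / 2.4447 = 0.1590
log2(0.1590) = -2.6529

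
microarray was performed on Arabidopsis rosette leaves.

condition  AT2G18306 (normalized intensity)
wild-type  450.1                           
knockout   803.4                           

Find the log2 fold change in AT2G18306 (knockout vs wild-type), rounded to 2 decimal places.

0.84

Fold change = 803.4 / 450.1 = 1.7849
log2(1.7849) = 0.836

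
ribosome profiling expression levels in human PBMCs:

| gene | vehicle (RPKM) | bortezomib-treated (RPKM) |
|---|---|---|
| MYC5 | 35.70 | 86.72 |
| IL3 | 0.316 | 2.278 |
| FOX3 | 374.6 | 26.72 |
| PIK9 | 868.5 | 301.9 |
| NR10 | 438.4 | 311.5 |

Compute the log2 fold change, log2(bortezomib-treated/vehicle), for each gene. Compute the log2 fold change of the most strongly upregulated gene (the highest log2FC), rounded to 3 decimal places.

2.850

log2(86.72/35.70) = 1.280  (MYC5)
log2(2.278/0.316) = 2.850  (IL3)
log2(26.72/374.6) = -3.809  (FOX3)
log2(301.9/868.5) = -1.524  (PIK9)
log2(311.5/438.4) = -0.493  (NR10)
IL3 is most strongly upregulated.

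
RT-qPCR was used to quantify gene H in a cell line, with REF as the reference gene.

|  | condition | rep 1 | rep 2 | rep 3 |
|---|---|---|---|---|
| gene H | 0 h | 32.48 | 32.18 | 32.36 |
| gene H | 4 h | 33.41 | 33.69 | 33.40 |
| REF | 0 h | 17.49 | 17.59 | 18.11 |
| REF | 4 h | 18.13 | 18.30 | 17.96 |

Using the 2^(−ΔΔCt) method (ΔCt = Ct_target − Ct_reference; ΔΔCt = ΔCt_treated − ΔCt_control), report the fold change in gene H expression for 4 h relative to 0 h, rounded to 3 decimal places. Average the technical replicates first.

Mean Ct: gene H 0 h 32.340; gene H 4 h 33.500; REF 0 h 17.730; REF 4 h 18.130
ΔCt(0 h) = 32.340 − 17.730 = 14.610
ΔCt(4 h) = 33.500 − 18.130 = 15.370
ΔΔCt = 15.370 − 14.610 = 0.760
Fold change = 2^(−0.760) = 0.5905

0.590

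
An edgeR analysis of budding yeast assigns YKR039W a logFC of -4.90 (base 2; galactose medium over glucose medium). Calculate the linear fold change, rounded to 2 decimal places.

Fold change = 2^(-4.90) = 0.033
That is, YKR039W drops to 3.3% of the glucose medium level.

0.03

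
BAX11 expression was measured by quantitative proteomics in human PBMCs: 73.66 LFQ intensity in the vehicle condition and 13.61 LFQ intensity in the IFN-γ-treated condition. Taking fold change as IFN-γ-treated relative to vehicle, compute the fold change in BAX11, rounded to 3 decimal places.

0.185

Fold change = 13.61 / 73.66 = 0.1848
BAX11 is downregulated.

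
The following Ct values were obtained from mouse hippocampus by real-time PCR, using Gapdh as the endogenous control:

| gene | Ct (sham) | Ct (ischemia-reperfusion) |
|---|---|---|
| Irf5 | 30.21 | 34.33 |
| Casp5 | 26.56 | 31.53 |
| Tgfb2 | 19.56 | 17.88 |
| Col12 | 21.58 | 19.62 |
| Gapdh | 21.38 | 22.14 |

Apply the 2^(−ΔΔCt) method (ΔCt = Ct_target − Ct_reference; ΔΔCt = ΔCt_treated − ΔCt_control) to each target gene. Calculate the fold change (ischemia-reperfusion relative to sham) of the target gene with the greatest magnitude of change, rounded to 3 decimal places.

0.054

Irf5: ΔΔCt = (34.33−22.14) − (30.21−21.38) = 12.19 − 8.83 = 3.36; fold change = 2^-3.36 = 0.097
Casp5: ΔΔCt = (31.53−22.14) − (26.56−21.38) = 9.39 − 5.18 = 4.21; fold change = 2^-4.21 = 0.054
Tgfb2: ΔΔCt = (17.88−22.14) − (19.56−21.38) = -4.26 − (-1.82) = -2.44; fold change = 2^2.44 = 5.426
Col12: ΔΔCt = (19.62−22.14) − (21.58−21.38) = -2.52 − 0.20 = -2.72; fold change = 2^2.72 = 6.589
Casp5 has the largest |ΔΔCt| = 4.21.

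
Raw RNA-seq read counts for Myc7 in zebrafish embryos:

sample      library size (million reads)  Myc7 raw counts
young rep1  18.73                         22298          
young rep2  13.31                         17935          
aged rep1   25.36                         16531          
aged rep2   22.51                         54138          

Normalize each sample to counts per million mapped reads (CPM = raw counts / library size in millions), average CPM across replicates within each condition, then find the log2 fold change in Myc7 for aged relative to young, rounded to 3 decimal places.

0.268

CPM(young rep1) = 22298 / 18.73 = 1190.4965
CPM(young rep2) = 17935 / 13.31 = 1347.4831
CPM(aged rep1) = 16531 / 25.36 = 651.8533
CPM(aged rep2) = 54138 / 22.51 = 2405.0644
mean CPM(young) = 1268.9898; mean CPM(aged) = 1528.4589
Fold change = 1528.4589 / 1268.9898 = 1.20447
log2(1.20447) = 0.2684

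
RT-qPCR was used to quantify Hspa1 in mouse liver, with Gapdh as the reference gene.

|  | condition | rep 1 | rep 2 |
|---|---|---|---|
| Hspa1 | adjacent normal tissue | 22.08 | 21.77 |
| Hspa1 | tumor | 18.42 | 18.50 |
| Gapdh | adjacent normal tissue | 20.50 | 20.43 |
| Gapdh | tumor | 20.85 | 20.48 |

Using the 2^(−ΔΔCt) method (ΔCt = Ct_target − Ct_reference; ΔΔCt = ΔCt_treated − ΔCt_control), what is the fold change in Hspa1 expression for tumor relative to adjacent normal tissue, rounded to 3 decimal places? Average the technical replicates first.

Mean Ct: Hspa1 adjacent normal tissue 21.925; Hspa1 tumor 18.460; Gapdh adjacent normal tissue 20.465; Gapdh tumor 20.665
ΔCt(adjacent normal tissue) = 21.925 − 20.465 = 1.460
ΔCt(tumor) = 18.460 − 20.665 = -2.205
ΔΔCt = -2.205 − 1.460 = -3.665
Fold change = 2^(−(-3.665)) = 2^3.665 = 12.6845

12.685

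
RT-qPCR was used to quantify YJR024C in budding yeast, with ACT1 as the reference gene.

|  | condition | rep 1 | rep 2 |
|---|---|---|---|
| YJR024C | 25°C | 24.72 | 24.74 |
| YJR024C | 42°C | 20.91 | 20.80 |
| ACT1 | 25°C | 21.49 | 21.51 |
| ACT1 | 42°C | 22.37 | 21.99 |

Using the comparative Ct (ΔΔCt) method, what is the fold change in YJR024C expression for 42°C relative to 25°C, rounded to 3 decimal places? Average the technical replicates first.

23.507

Mean Ct: YJR024C 25°C 24.730; YJR024C 42°C 20.855; ACT1 25°C 21.500; ACT1 42°C 22.180
ΔCt(25°C) = 24.730 − 21.500 = 3.230
ΔCt(42°C) = 20.855 − 22.180 = -1.325
ΔΔCt = -1.325 − 3.230 = -4.555
Fold change = 2^(−(-4.555)) = 2^4.555 = 23.5067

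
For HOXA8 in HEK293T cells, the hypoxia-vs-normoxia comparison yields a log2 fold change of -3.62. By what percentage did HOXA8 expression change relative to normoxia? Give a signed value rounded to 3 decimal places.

Fold change = 2^(-3.62) = 0.0813
Percent change = (FC − 1) × 100% = (0.0813 − 1) × 100 = -91.867%

-91.867%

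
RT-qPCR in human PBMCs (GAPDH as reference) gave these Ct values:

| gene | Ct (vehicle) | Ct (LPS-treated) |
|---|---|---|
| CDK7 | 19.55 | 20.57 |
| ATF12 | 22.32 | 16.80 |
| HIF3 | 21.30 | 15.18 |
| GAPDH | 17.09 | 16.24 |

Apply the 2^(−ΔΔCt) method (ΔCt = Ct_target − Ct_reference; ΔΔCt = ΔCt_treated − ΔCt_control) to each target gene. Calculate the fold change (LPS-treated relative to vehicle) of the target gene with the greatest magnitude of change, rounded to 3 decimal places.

CDK7: ΔΔCt = (20.57−16.24) − (19.55−17.09) = 4.33 − 2.46 = 1.87; fold change = 2^-1.87 = 0.274
ATF12: ΔΔCt = (16.80−16.24) − (22.32−17.09) = 0.56 − 5.23 = -4.67; fold change = 2^4.67 = 25.457
HIF3: ΔΔCt = (15.18−16.24) − (21.30−17.09) = -1.06 − 4.21 = -5.27; fold change = 2^5.27 = 38.586
HIF3 has the largest |ΔΔCt| = 5.27.

38.586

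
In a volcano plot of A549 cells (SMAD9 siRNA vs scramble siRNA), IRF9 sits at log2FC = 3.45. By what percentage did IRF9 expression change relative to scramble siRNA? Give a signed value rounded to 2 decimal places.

992.83%

Fold change = 2^(3.45) = 10.9283
Percent change = (FC − 1) × 100% = (10.9283 − 1) × 100 = 992.83%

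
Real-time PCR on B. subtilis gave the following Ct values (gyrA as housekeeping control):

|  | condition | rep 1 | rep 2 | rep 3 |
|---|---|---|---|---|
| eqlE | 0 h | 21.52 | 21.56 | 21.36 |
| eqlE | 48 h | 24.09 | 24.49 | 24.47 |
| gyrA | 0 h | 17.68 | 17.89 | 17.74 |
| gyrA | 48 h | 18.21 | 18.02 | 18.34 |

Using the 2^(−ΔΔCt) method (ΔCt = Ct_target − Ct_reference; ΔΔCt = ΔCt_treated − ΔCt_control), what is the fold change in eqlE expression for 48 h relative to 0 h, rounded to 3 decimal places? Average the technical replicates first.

Mean Ct: eqlE 0 h 21.480; eqlE 48 h 24.350; gyrA 0 h 17.770; gyrA 48 h 18.190
ΔCt(0 h) = 21.480 − 17.770 = 3.710
ΔCt(48 h) = 24.350 − 18.190 = 6.160
ΔΔCt = 6.160 − 3.710 = 2.450
Fold change = 2^(−2.450) = 0.1830

0.183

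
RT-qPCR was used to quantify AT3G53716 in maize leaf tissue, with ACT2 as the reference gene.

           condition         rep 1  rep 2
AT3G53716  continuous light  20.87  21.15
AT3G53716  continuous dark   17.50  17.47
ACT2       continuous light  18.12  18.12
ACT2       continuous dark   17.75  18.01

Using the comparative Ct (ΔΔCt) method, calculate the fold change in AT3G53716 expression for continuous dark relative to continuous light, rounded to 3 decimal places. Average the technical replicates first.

Mean Ct: AT3G53716 continuous light 21.010; AT3G53716 continuous dark 17.485; ACT2 continuous light 18.120; ACT2 continuous dark 17.880
ΔCt(continuous light) = 21.010 − 18.120 = 2.890
ΔCt(continuous dark) = 17.485 − 17.880 = -0.395
ΔΔCt = -0.395 − 2.890 = -3.285
Fold change = 2^(−(-3.285)) = 2^3.285 = 9.7473

9.747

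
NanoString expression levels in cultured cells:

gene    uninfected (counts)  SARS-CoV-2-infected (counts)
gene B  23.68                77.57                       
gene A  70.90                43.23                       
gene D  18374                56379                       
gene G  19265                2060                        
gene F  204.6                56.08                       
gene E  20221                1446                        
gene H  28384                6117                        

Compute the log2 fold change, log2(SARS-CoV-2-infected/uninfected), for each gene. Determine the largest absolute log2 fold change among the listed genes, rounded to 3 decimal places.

log2(77.57/23.68) = 1.712  (gene B)
log2(43.23/70.90) = -0.714  (gene A)
log2(56379/18374) = 1.617  (gene D)
log2(2060/19265) = -3.225  (gene G)
log2(56.08/204.6) = -1.867  (gene F)
log2(1446/20221) = -3.806  (gene E)
log2(6117/28384) = -2.214  (gene H)
The largest magnitude belongs to gene E.

3.806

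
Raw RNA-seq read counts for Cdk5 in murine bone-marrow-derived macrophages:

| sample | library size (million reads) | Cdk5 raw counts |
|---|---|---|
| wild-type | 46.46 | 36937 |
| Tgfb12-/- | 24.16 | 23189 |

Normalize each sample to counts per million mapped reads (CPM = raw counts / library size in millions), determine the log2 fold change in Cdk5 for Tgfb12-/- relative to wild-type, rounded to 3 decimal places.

CPM(wild-type) = 36937 / 46.46 = 795.0280
CPM(Tgfb12-/-) = 23189 / 24.16 = 959.8096
Fold change = 959.8096 / 795.0280 = 1.20727
log2(1.20727) = 0.2717

0.272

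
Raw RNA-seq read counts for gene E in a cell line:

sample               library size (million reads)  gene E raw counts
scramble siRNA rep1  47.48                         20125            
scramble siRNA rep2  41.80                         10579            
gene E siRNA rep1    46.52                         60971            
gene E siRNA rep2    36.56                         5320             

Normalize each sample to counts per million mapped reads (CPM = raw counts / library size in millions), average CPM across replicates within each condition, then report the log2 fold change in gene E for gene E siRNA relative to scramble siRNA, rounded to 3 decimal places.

1.105

CPM(scramble siRNA rep1) = 20125 / 47.48 = 423.8627
CPM(scramble siRNA rep2) = 10579 / 41.80 = 253.0861
CPM(gene E siRNA rep1) = 60971 / 46.52 = 1310.6406
CPM(gene E siRNA rep2) = 5320 / 36.56 = 145.5142
mean CPM(scramble siRNA) = 338.4744; mean CPM(gene E siRNA) = 728.0774
Fold change = 728.0774 / 338.4744 = 2.15106
log2(2.15106) = 1.1050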